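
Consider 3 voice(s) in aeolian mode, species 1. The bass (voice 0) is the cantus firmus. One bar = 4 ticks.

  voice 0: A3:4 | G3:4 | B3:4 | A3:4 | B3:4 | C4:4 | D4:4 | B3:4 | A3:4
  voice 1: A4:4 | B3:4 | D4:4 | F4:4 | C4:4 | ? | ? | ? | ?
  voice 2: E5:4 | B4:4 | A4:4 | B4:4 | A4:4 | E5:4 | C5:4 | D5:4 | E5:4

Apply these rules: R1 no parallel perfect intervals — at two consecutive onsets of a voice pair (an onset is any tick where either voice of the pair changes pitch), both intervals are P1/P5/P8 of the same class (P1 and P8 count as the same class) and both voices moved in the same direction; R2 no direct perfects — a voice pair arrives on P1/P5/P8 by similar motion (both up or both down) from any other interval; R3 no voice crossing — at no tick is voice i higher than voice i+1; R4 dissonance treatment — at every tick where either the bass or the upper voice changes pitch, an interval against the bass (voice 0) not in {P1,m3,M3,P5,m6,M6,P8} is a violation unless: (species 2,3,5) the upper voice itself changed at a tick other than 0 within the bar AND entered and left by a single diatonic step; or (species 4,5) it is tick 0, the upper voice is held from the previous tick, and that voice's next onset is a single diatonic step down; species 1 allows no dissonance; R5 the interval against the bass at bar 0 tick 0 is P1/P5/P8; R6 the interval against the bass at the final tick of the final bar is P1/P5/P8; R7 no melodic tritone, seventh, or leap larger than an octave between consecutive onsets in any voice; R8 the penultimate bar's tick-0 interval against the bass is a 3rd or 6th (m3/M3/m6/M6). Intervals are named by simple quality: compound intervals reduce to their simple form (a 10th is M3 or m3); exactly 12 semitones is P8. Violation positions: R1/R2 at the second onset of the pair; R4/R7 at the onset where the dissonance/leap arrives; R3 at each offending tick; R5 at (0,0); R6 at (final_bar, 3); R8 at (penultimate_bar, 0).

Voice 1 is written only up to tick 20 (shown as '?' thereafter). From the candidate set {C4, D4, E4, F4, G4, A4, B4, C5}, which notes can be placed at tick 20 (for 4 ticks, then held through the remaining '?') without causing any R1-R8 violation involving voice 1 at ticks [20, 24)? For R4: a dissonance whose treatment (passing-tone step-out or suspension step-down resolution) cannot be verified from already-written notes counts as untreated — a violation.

C4: legal
D4: violates R4
E4: violates R2
F4: violates R4
G4: violates R2
A4: violates R2
B4: violates R4,R7
C5: violates R2

{C4}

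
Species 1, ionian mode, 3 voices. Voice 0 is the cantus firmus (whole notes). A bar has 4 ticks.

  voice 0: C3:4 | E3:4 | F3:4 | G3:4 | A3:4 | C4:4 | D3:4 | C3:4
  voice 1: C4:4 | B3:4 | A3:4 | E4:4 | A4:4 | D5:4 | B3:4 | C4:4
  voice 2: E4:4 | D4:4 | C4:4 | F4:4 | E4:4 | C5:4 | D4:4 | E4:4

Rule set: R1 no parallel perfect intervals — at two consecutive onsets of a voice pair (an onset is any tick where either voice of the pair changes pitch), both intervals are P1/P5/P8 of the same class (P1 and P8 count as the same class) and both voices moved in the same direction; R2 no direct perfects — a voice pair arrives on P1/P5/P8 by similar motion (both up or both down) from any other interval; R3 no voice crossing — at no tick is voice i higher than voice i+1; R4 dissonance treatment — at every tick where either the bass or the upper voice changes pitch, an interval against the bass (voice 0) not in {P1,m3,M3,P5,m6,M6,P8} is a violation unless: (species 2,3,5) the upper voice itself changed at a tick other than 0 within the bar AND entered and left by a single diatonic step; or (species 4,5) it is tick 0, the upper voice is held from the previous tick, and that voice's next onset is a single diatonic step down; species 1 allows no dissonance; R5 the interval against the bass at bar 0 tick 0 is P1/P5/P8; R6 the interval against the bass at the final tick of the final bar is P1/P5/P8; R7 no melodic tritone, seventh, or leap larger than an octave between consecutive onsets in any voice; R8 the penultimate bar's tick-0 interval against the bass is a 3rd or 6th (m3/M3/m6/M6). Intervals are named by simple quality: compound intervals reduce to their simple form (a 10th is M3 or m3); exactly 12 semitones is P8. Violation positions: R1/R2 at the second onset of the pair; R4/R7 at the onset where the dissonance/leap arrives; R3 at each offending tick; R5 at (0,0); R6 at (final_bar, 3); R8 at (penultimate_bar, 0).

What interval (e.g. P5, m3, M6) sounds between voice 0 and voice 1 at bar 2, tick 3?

M3

voice 0=F3 voice 1=A3 -> M3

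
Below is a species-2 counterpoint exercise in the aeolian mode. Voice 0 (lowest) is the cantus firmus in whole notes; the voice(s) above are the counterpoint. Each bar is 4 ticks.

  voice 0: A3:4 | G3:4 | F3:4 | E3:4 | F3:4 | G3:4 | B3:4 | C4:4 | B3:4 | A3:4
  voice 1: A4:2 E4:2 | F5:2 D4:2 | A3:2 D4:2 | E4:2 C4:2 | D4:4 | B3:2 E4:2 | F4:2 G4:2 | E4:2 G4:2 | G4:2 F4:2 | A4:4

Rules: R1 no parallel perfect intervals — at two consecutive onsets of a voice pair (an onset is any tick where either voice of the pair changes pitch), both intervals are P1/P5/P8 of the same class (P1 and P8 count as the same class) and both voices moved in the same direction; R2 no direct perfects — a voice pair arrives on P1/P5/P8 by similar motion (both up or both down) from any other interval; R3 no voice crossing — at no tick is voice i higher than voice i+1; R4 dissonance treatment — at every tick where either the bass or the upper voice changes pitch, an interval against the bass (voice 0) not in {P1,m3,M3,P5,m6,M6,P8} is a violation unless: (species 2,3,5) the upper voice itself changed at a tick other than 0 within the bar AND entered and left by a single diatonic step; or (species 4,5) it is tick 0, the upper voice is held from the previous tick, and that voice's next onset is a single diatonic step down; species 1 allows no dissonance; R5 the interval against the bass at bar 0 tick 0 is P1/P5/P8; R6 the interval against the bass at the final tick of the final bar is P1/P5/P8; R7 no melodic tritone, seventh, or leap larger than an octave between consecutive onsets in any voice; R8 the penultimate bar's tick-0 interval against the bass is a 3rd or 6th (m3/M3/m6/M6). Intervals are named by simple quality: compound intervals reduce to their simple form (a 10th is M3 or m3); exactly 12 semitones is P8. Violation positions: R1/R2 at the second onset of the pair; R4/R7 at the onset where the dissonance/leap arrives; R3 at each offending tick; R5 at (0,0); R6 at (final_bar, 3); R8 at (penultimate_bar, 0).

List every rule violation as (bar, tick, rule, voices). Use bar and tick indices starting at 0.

(1, 0, R4, (0, 1))
(1, 0, R7, (1,))
(1, 2, R7, (1,))
(6, 0, R4, (0, 1))
(8, 2, R4, (0, 1))

bar 0: v0=A3 v1=A4 downbeat P8
bar 1: v0=G3 v1=F5 downbeat m7
bar 2: v0=F3 v1=A3 downbeat M3
bar 3: v0=E3 v1=E4 downbeat P8
bar 4: v0=F3 v1=D4 downbeat M6
bar 5: v0=G3 v1=B3 downbeat M3
bar 6: v0=B3 v1=F4 downbeat TT
bar 7: v0=C4 v1=E4 downbeat M3
bar 8: v0=B3 v1=G4 downbeat m6
bar 9: v0=A3 v1=A4 downbeat P8
  -> R4 @ bar 1 tick 0 v(0, 1): G3/F5 m7 untreated
  -> R7 @ bar 1 tick 0 v(1,): E4->F5 leap 13st
  -> R7 @ bar 1 tick 2 v(1,): F5->D4 leap 15st
  -> R4 @ bar 6 tick 0 v(0, 1): B3/F4 TT untreated
  -> R4 @ bar 8 tick 2 v(0, 1): B3/F4 TT untreated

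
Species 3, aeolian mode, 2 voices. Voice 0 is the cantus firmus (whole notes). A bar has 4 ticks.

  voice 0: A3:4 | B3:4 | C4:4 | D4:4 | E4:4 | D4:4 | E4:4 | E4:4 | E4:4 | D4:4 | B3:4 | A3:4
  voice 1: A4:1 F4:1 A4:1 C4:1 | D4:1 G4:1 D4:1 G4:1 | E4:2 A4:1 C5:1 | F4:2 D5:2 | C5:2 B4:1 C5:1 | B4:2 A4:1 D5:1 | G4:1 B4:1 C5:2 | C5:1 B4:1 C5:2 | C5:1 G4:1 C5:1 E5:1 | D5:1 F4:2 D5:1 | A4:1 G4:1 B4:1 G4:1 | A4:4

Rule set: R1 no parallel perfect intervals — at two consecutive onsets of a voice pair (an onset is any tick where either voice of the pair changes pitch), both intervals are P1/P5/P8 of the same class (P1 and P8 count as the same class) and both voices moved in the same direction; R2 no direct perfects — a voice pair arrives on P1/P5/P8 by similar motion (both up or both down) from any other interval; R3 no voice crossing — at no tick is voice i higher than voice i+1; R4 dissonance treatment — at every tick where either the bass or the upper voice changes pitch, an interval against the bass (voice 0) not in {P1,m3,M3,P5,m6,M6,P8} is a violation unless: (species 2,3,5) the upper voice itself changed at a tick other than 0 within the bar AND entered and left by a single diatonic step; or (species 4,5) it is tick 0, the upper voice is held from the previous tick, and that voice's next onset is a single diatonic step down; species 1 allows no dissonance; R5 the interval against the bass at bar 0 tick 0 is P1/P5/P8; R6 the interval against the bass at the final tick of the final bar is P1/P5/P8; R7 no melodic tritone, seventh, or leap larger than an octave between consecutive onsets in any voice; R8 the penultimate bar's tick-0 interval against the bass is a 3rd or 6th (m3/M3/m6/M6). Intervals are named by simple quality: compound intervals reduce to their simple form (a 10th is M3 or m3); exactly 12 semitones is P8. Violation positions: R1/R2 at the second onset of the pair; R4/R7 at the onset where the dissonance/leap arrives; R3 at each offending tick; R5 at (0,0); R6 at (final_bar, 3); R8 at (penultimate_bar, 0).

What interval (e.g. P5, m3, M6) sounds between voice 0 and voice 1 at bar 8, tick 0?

voice 0=E4 voice 1=C5 -> m6

m6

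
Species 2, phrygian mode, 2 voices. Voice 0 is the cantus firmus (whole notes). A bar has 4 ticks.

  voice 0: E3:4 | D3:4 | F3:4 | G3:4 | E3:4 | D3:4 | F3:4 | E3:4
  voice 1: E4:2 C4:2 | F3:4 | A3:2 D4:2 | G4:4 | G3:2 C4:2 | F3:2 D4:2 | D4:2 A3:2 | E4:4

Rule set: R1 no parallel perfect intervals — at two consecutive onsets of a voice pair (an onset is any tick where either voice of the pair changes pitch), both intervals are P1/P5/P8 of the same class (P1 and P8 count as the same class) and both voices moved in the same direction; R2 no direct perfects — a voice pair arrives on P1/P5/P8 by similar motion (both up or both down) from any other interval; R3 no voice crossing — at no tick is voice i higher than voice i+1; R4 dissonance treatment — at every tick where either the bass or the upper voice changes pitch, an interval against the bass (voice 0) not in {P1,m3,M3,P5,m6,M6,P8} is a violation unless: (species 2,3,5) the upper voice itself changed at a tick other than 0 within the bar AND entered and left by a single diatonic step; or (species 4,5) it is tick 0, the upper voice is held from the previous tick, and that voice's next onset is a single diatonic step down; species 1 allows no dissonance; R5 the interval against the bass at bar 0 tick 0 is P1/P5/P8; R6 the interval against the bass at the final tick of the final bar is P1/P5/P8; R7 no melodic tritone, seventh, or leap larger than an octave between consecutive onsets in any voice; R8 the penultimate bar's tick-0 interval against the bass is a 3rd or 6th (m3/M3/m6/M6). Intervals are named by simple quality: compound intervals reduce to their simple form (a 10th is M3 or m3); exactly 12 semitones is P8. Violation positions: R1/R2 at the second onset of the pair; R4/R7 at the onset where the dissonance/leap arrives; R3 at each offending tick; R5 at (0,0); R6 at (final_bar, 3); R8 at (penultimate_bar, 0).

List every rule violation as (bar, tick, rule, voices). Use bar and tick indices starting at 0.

bar 0: v0=E3 v1=E4 downbeat P8
bar 1: v0=D3 v1=F3 downbeat m3
bar 2: v0=F3 v1=A3 downbeat M3
bar 3: v0=G3 v1=G4 downbeat P8
bar 4: v0=E3 v1=G3 downbeat m3
bar 5: v0=D3 v1=F3 downbeat m3
bar 6: v0=F3 v1=D4 downbeat M6
bar 7: v0=E3 v1=E4 downbeat P8
  -> R2 @ bar 3 tick 0 v(0, 1): F3/D4 M6 -> G3/G4 P8 similar

(3, 0, R2, (0, 1))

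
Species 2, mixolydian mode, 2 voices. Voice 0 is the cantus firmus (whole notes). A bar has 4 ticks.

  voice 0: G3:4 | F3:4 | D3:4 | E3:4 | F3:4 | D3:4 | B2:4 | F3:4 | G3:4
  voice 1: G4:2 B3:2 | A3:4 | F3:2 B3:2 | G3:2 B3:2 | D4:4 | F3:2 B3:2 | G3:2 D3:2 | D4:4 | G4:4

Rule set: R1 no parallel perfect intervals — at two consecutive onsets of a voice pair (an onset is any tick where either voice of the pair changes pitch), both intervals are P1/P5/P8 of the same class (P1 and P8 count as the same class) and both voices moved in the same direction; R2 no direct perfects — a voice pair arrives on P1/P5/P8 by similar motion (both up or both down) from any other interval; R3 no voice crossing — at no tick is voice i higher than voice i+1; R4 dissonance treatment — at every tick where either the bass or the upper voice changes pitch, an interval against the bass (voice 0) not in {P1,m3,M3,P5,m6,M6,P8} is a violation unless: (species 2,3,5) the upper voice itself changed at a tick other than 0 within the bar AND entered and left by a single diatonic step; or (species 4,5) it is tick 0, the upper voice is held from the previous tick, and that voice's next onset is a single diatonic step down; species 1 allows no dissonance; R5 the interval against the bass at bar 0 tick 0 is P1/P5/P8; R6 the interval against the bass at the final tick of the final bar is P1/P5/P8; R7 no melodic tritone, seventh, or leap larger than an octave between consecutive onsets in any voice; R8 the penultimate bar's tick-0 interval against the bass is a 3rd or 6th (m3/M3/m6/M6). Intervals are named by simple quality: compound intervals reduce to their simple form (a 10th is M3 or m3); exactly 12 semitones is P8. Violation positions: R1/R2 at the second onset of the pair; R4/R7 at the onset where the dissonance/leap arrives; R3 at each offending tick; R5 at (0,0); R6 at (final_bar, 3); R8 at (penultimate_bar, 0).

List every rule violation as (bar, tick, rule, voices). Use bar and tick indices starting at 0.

(2, 2, R7, (1,))
(5, 2, R7, (1,))
(7, 0, R7, (0,))
(8, 0, R2, (0, 1))

bar 0: v0=G3 v1=G4 downbeat P8
bar 1: v0=F3 v1=A3 downbeat M3
bar 2: v0=D3 v1=F3 downbeat m3
bar 3: v0=E3 v1=G3 downbeat m3
bar 4: v0=F3 v1=D4 downbeat M6
bar 5: v0=D3 v1=F3 downbeat m3
bar 6: v0=B2 v1=G3 downbeat m6
bar 7: v0=F3 v1=D4 downbeat M6
bar 8: v0=G3 v1=G4 downbeat P8
  -> R7 @ bar 2 tick 2 v(1,): F3->B3 leap 6st
  -> R7 @ bar 5 tick 2 v(1,): F3->B3 leap 6st
  -> R7 @ bar 7 tick 0 v(0,): B2->F3 leap 6st
  -> R2 @ bar 8 tick 0 v(0, 1): F3/D4 M6 -> G3/G4 P8 similar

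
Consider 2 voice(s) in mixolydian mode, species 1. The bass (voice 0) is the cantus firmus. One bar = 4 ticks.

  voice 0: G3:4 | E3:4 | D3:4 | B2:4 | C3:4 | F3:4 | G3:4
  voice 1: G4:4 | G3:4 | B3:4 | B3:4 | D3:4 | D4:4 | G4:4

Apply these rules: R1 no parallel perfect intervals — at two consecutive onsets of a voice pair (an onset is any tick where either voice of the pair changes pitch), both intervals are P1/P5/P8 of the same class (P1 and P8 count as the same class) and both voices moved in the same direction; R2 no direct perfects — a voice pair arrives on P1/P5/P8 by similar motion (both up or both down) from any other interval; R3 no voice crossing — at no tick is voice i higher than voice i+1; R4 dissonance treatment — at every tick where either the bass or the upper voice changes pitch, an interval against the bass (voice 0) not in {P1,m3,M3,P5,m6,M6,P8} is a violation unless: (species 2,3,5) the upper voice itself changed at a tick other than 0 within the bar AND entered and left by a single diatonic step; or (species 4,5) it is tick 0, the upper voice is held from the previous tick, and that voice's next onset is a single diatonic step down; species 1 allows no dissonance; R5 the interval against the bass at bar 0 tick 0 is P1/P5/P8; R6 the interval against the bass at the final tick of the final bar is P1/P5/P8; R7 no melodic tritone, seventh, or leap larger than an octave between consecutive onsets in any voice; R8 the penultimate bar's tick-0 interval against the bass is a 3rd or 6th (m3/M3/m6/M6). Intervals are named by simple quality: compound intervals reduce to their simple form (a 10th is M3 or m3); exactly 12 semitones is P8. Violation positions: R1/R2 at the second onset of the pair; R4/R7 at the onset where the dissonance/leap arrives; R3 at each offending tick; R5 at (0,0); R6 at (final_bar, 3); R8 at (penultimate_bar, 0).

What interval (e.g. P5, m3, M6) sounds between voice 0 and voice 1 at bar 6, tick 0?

voice 0=G3 voice 1=G4 -> P8

P8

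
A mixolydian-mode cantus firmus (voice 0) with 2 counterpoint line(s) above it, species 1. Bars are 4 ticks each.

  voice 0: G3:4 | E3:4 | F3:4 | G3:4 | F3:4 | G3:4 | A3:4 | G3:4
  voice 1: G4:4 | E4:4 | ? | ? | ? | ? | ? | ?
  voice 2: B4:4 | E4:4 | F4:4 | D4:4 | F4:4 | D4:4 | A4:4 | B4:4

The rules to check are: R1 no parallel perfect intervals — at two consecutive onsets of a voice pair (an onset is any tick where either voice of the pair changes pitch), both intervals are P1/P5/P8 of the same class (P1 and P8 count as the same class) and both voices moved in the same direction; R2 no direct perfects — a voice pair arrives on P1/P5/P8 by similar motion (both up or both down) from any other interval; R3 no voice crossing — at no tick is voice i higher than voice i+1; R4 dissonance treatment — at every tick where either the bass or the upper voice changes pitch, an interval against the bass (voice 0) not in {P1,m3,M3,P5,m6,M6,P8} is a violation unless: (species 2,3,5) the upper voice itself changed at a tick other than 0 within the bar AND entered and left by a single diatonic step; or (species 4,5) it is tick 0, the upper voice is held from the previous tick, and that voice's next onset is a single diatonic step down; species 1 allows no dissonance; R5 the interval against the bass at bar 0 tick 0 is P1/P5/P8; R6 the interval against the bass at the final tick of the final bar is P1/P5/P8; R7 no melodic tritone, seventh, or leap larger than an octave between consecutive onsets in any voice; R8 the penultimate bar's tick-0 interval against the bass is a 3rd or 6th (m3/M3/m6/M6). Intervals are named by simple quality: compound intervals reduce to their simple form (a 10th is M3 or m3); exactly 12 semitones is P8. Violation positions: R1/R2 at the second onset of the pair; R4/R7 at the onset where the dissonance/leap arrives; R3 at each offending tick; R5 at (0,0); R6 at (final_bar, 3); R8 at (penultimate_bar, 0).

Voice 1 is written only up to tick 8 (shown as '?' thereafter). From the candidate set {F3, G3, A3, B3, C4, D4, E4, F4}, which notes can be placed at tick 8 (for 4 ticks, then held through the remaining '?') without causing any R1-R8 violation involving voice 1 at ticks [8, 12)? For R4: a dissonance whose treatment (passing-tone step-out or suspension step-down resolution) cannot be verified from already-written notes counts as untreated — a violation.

{A3, C4, D4}

F3: violates R7
G3: violates R4
A3: legal
B3: violates R4
C4: legal
D4: legal
E4: violates R4
F4: violates R1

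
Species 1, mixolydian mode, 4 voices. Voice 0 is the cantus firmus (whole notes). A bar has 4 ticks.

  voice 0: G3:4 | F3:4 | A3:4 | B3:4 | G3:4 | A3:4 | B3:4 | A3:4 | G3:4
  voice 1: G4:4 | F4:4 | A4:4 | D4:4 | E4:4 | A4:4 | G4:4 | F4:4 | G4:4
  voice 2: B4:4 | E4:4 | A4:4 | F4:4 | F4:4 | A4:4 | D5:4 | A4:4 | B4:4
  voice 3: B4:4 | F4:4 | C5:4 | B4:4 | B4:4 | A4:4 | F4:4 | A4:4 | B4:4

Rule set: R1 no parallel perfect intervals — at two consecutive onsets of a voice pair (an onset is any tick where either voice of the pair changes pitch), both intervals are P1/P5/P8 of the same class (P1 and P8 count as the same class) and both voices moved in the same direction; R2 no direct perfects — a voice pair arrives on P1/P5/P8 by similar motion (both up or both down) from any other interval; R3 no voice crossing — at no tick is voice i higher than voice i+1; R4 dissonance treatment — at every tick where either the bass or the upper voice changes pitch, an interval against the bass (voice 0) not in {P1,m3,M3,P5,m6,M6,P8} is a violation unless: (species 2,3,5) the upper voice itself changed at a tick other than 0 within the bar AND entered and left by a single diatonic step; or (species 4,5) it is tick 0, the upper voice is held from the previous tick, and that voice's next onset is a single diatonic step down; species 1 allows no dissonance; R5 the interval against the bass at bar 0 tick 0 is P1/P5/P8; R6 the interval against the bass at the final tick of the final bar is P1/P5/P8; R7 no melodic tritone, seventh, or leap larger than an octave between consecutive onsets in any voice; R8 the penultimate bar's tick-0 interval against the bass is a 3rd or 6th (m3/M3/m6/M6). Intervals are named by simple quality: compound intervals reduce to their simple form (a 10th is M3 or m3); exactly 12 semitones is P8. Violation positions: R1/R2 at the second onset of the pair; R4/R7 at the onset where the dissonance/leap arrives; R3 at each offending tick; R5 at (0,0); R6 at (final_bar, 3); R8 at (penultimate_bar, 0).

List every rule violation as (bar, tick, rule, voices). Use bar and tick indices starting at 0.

bar 0: v0=G3 v1=G4 v2=B4 v3=B4 downbeat M3
bar 1: v0=F3 v1=F4 v2=E4 v3=F4 downbeat P8
bar 2: v0=A3 v1=A4 v2=A4 v3=C5 downbeat m3
bar 3: v0=B3 v1=D4 v2=F4 v3=B4 downbeat P8
bar 4: v0=G3 v1=E4 v2=F4 v3=B4 downbeat M3
bar 5: v0=A3 v1=A4 v2=A4 v3=A4 downbeat P8
bar 6: v0=B3 v1=G4 v2=D5 v3=F4 downbeat TT
bar 7: v0=A3 v1=F4 v2=A4 v3=A4 downbeat P8
bar 8: v0=G3 v1=G4 v2=B4 v3=B4 downbeat M3
  -> R5 @ bar 0 tick 0 v(0, 2): opens on M3
  -> R5 @ bar 0 tick 0 v(0, 3): opens on M3
  -> R1 @ bar 1 tick 0 v(0, 1): G3/G4 P8 -> F3/F4 P8 similar
  -> R2 @ bar 1 tick 0 v(0, 3): G3/B4 M3 -> F3/F4 P8 similar
  -> R2 @ bar 1 tick 0 v(1, 3): G4/B4 M3 -> F4/F4 P1 similar
  -> R3 @ bar 1 tick 0 v(1, 2): F4 above E4
  -> R4 @ bar 1 tick 0 v(0, 2): F3/E4 M7 untreated
  -> R7 @ bar 1 tick 0 v(3,): B4->F4 leap 6st
  -> R3 @ bar 1 tick 1 v(1, 2): F4 above E4
  -> R3 @ bar 1 tick 2 v(1, 2): F4 above E4
  -> R3 @ bar 1 tick 3 v(1, 2): F4 above E4
  -> R1 @ bar 2 tick 0 v(0, 1): F3/F4 P8 -> A3/A4 P8 similar
  -> R2 @ bar 2 tick 0 v(0, 2): F3/E4 M7 -> A3/A4 P8 similar
  -> R2 @ bar 2 tick 0 v(1, 2): F4/E4 m2 -> A4/A4 P1 similar
  -> R4 @ bar 3 tick 0 v(0, 2): B3/F4 TT untreated
  -> R4 @ bar 4 tick 0 v(0, 2): G3/F4 m7 untreated
  -> R2 @ bar 5 tick 0 v(0, 1): G3/E4 M6 -> A3/A4 P8 similar
  -> R2 @ bar 5 tick 0 v(0, 2): G3/F4 m7 -> A3/A4 P8 similar
  -> R2 @ bar 5 tick 0 v(1, 2): E4/F4 m2 -> A4/A4 P1 similar
  -> R3 @ bar 6 tick 0 v(2, 3): D5 above F4
  -> R4 @ bar 6 tick 0 v(0, 3): B3/F4 TT untreated
  -> R3 @ bar 6 tick 1 v(2, 3): D5 above F4
  -> R3 @ bar 6 tick 2 v(2, 3): D5 above F4
  -> R3 @ bar 6 tick 3 v(2, 3): D5 above F4
  -> R2 @ bar 7 tick 0 v(0, 2): B3/D5 m3 -> A3/A4 P8 similar
  -> R8 @ bar 7 tick 0 v(0, 2): penult P8 not 3rd/6th
  -> R8 @ bar 7 tick 0 v(0, 3): penult P8 not 3rd/6th
  -> R1 @ bar 8 tick 0 v(2, 3): A4/A4 P1 -> B4/B4 P1 similar
  -> R6 @ bar 8 tick 3 v(0, 2): closes on M3
  -> R6 @ bar 8 tick 3 v(0, 3): closes on M3

(0, 0, R5, (0, 2))
(0, 0, R5, (0, 3))
(1, 0, R1, (0, 1))
(1, 0, R2, (0, 3))
(1, 0, R2, (1, 3))
(1, 0, R3, (1, 2))
(1, 0, R4, (0, 2))
(1, 0, R7, (3,))
(1, 1, R3, (1, 2))
(1, 2, R3, (1, 2))
(1, 3, R3, (1, 2))
(2, 0, R1, (0, 1))
(2, 0, R2, (0, 2))
(2, 0, R2, (1, 2))
(3, 0, R4, (0, 2))
(4, 0, R4, (0, 2))
(5, 0, R2, (0, 1))
(5, 0, R2, (0, 2))
(5, 0, R2, (1, 2))
(6, 0, R3, (2, 3))
(6, 0, R4, (0, 3))
(6, 1, R3, (2, 3))
(6, 2, R3, (2, 3))
(6, 3, R3, (2, 3))
(7, 0, R2, (0, 2))
(7, 0, R8, (0, 2))
(7, 0, R8, (0, 3))
(8, 0, R1, (2, 3))
(8, 3, R6, (0, 2))
(8, 3, R6, (0, 3))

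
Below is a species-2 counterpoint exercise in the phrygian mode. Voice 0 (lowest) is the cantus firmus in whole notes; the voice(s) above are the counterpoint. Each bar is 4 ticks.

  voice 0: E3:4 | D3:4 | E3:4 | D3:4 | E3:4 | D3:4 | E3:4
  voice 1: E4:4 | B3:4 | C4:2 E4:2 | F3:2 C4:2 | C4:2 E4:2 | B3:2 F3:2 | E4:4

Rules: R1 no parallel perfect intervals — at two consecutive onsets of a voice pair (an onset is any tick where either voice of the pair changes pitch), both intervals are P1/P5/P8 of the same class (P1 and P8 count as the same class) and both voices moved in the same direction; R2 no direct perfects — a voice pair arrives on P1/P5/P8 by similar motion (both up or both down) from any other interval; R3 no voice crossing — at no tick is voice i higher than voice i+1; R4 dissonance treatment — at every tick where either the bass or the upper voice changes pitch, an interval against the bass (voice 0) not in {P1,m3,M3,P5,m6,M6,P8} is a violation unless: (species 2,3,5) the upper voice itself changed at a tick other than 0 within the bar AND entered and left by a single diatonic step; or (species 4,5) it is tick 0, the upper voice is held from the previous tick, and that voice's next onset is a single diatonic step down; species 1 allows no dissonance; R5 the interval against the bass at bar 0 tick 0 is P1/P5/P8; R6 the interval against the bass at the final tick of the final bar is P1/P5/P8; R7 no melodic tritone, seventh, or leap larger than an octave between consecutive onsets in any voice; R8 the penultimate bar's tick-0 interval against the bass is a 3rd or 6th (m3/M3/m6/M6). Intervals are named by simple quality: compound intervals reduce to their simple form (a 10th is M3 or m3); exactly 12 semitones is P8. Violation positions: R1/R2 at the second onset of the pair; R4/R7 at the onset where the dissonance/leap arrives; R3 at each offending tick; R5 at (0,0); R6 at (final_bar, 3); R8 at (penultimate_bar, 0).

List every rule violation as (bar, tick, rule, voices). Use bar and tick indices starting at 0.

(3, 0, R7, (1,))
(3, 2, R4, (0, 1))
(5, 2, R7, (1,))
(6, 0, R2, (0, 1))
(6, 0, R7, (1,))

bar 0: v0=E3 v1=E4 downbeat P8
bar 1: v0=D3 v1=B3 downbeat M6
bar 2: v0=E3 v1=C4 downbeat m6
bar 3: v0=D3 v1=F3 downbeat m3
bar 4: v0=E3 v1=C4 downbeat m6
bar 5: v0=D3 v1=B3 downbeat M6
bar 6: v0=E3 v1=E4 downbeat P8
  -> R7 @ bar 3 tick 0 v(1,): E4->F3 leap 11st
  -> R4 @ bar 3 tick 2 v(0, 1): D3/C4 m7 untreated
  -> R7 @ bar 5 tick 2 v(1,): B3->F3 leap 6st
  -> R2 @ bar 6 tick 0 v(0, 1): D3/F3 m3 -> E3/E4 P8 similar
  -> R7 @ bar 6 tick 0 v(1,): F3->E4 leap 11st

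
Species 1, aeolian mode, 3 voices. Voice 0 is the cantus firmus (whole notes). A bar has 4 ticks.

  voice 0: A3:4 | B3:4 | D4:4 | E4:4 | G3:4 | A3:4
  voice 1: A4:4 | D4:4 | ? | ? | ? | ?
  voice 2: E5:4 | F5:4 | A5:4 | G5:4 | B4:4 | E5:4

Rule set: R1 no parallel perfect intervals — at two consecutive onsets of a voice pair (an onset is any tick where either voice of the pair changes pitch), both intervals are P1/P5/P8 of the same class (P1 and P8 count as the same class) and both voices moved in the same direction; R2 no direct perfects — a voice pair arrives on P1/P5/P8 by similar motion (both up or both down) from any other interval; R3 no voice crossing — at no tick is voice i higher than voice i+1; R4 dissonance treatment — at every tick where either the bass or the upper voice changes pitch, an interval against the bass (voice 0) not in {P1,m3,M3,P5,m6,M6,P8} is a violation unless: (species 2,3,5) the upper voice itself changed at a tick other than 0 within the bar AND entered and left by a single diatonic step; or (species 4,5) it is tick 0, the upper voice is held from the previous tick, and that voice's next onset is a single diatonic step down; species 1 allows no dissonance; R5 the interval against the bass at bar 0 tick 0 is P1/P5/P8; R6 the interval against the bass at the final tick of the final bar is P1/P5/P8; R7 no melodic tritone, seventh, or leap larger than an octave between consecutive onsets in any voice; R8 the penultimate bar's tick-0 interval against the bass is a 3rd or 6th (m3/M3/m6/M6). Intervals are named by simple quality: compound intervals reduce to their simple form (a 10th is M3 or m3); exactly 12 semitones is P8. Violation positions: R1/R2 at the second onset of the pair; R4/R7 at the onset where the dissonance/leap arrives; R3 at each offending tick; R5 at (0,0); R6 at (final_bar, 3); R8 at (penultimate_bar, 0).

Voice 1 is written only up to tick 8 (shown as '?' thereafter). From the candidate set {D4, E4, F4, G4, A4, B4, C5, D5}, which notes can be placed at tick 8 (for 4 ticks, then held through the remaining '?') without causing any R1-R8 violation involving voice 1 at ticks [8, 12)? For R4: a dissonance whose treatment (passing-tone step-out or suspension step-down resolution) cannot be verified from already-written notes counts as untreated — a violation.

D4: legal
E4: violates R4
F4: legal
G4: violates R4
A4: violates R2
B4: legal
C5: violates R4,R7
D5: violates R2

{B4, D4, F4}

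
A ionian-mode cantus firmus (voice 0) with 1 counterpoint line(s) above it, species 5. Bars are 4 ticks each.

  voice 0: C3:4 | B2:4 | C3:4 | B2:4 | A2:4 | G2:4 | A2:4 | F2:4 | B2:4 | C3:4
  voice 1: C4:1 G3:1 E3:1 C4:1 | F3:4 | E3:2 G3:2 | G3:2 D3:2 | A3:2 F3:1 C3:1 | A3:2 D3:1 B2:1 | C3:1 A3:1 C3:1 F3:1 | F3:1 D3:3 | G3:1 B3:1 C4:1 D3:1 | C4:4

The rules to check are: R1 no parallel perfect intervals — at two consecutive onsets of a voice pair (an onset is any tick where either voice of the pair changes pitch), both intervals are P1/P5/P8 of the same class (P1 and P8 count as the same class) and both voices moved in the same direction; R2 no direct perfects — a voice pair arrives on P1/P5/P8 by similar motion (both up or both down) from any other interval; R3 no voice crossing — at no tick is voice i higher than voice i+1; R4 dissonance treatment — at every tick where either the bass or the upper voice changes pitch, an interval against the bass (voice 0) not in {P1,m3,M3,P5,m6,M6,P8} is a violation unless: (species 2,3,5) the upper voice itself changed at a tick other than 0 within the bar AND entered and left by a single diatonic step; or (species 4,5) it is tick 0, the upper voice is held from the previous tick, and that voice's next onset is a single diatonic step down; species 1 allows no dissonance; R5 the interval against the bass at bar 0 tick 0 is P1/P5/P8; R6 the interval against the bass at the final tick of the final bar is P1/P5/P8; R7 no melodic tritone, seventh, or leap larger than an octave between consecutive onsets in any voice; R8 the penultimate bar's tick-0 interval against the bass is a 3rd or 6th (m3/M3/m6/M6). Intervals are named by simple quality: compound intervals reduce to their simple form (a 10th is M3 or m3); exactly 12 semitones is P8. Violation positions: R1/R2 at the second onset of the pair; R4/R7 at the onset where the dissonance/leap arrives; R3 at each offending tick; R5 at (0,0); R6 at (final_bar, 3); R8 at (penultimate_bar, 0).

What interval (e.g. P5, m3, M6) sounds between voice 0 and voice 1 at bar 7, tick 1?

voice 0=F2 voice 1=D3 -> M6

M6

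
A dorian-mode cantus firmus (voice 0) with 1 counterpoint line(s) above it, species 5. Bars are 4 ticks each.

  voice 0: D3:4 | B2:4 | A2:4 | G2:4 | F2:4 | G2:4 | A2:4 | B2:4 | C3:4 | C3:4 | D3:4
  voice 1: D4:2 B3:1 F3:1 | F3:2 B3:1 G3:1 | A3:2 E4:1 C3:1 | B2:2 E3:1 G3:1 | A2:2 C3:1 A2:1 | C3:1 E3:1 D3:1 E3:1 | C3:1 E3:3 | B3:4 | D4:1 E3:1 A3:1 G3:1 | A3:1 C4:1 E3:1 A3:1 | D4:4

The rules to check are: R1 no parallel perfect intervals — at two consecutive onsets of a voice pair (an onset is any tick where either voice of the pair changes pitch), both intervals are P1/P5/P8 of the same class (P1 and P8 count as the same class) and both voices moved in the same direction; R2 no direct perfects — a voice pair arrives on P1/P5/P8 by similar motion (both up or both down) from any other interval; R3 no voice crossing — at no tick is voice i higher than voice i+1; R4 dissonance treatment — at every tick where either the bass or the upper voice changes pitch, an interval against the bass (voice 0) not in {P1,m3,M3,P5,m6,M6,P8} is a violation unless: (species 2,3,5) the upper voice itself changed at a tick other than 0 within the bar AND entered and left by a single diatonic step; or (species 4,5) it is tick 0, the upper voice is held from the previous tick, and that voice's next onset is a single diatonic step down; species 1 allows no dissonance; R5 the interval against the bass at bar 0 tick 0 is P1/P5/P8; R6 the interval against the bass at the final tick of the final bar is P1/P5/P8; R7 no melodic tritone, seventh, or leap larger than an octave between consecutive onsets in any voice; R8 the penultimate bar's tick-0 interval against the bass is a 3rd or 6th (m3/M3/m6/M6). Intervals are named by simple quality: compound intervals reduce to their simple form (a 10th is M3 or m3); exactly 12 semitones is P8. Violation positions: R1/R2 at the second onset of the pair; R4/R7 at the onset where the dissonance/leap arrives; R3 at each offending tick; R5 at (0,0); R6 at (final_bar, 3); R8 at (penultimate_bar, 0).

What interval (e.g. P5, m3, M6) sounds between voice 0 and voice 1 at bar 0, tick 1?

voice 0=D3 voice 1=D4 -> P8

P8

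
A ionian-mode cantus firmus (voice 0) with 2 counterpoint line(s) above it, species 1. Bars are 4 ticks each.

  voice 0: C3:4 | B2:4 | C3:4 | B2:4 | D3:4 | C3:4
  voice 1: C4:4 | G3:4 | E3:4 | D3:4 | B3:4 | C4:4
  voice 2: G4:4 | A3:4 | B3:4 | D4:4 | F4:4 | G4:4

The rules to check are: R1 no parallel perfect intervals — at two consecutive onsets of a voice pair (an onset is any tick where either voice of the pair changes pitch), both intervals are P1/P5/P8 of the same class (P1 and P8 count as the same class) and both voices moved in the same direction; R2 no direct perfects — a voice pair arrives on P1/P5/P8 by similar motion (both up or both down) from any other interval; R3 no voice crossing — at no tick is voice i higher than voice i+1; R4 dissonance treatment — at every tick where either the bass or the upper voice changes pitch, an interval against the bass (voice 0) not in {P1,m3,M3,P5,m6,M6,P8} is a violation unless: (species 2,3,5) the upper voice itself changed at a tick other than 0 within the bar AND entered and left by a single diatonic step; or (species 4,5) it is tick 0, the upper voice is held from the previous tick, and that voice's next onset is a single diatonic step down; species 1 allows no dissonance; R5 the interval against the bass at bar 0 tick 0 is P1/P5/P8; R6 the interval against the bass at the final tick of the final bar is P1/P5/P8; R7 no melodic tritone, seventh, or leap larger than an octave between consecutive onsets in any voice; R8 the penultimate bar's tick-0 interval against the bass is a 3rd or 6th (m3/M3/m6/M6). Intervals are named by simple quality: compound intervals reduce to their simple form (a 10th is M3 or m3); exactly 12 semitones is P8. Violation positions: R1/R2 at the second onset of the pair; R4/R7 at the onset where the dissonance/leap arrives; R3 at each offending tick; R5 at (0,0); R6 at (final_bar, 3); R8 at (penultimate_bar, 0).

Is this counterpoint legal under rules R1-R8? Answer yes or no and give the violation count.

No (4 violations)

bar 0: v0=C3 v1=C4 v2=G4 (P5)
bar 1: v0=B2 v1=G3 v2=A3 (m7)
bar 2: v0=C3 v1=E3 v2=B3 (M7)
bar 3: v0=B2 v1=D3 v2=D4 (m3)
bar 4: v0=D3 v1=B3 v2=F4 (m3)
bar 5: v0=C3 v1=C4 v2=G4 (P5)
  R4 @ bar1.0: B2/A3 m7 untreated
  R7 @ bar1.0: G4->A3 leap 10st
  R4 @ bar2.0: C3/B3 M7 untreated
  R2 @ bar5.0: B3/F4 TT -> C4/G4 P5 similar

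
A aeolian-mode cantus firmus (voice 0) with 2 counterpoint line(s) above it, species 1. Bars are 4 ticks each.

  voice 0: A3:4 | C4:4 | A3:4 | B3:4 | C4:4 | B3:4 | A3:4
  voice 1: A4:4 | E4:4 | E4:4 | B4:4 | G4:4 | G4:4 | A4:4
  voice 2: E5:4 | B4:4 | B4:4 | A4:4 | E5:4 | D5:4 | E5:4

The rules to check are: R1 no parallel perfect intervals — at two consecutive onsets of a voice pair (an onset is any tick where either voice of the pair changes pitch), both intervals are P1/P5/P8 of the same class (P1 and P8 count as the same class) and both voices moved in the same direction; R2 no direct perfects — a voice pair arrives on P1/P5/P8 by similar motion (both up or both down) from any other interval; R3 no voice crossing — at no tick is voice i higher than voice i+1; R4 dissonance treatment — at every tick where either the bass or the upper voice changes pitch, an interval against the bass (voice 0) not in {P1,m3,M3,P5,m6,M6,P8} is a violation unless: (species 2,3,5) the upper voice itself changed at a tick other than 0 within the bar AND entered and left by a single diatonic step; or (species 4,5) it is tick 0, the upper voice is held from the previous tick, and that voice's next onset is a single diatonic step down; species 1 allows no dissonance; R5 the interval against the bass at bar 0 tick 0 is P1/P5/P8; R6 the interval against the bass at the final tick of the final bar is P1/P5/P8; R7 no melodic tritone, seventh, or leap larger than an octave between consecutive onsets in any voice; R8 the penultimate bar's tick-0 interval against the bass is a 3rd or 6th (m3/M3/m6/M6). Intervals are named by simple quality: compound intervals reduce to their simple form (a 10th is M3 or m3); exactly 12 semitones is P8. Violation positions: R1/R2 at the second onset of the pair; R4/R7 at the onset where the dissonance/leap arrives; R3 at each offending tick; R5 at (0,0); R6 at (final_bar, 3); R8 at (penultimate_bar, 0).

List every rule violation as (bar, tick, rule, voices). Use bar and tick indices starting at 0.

bar 0: v0=A3 v1=A4 v2=E5 downbeat P5
bar 1: v0=C4 v1=E4 v2=B4 downbeat M7
bar 2: v0=A3 v1=E4 v2=B4 downbeat M2
bar 3: v0=B3 v1=B4 v2=A4 downbeat m7
bar 4: v0=C4 v1=G4 v2=E5 downbeat M3
bar 5: v0=B3 v1=G4 v2=D5 downbeat m3
bar 6: v0=A3 v1=A4 v2=E5 downbeat P5
  -> R1 @ bar 1 tick 0 v(1, 2): A4/E5 P5 -> E4/B4 P5 similar
  -> R4 @ bar 1 tick 0 v(0, 2): C4/B4 M7 untreated
  -> R4 @ bar 2 tick 0 v(0, 2): A3/B4 M2 untreated
  -> R2 @ bar 3 tick 0 v(0, 1): A3/E4 P5 -> B3/B4 P8 similar
  -> R3 @ bar 3 tick 0 v(1, 2): B4 above A4
  -> R4 @ bar 3 tick 0 v(0, 2): B3/A4 m7 untreated
  -> R3 @ bar 3 tick 1 v(1, 2): B4 above A4
  -> R3 @ bar 3 tick 2 v(1, 2): B4 above A4
  -> R3 @ bar 3 tick 3 v(1, 2): B4 above A4
  -> R1 @ bar 6 tick 0 v(1, 2): G4/D5 P5 -> A4/E5 P5 similar

(1, 0, R1, (1, 2))
(1, 0, R4, (0, 2))
(2, 0, R4, (0, 2))
(3, 0, R2, (0, 1))
(3, 0, R3, (1, 2))
(3, 0, R4, (0, 2))
(3, 1, R3, (1, 2))
(3, 2, R3, (1, 2))
(3, 3, R3, (1, 2))
(6, 0, R1, (1, 2))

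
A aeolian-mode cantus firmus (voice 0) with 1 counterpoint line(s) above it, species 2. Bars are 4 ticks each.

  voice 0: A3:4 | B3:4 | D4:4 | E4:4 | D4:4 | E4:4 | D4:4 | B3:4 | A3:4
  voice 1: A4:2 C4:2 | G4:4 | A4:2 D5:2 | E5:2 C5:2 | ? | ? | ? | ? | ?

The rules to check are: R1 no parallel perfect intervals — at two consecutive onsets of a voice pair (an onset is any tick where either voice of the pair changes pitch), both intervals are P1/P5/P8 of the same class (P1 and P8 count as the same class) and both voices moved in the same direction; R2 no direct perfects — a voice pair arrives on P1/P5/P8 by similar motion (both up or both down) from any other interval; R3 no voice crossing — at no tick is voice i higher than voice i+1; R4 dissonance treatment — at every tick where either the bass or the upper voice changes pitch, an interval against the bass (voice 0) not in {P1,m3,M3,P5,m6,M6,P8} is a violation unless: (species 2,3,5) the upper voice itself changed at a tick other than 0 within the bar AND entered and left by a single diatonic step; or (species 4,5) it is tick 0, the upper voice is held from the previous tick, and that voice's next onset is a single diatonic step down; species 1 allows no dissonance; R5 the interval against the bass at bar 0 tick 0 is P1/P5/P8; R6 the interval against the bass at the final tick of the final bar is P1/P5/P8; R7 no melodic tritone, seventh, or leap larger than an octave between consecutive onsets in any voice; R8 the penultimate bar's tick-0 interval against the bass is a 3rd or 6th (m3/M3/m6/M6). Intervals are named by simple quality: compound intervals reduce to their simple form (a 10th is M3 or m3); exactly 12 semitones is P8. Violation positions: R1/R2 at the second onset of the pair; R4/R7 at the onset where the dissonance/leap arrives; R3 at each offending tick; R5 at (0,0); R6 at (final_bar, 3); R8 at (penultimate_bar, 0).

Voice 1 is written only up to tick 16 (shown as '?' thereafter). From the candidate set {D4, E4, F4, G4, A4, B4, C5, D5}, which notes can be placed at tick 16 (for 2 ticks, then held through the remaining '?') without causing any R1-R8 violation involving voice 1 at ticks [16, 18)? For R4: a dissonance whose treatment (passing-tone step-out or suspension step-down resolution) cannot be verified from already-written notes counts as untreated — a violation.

D4: violates R2,R7
E4: violates R4
F4: legal
G4: violates R4
A4: violates R2
B4: legal
C5: violates R4
D5: legal

{B4, D5, F4}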